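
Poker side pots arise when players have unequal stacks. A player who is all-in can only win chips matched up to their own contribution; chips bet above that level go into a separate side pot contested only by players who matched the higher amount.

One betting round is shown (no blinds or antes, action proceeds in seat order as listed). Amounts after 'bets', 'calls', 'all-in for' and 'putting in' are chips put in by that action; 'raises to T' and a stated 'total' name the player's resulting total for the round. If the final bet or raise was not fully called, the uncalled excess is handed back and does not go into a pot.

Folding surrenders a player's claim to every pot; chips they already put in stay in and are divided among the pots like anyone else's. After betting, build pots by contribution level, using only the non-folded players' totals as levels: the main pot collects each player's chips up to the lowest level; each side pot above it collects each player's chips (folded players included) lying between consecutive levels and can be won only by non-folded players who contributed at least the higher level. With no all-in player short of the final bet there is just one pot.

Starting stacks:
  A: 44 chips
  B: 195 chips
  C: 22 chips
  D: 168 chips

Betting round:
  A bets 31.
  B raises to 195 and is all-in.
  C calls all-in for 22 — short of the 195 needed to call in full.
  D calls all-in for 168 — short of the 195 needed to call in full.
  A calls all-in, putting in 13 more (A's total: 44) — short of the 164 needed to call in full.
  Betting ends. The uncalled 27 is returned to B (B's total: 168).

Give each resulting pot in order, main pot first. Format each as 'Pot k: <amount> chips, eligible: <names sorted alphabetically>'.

Contributions (after 27 returned to B): A=44, B=168, C=22, D=168
Pot levels (distinct totals of non-folded players): 22, 44, 168
Layer 1-22: 22 each from A, B, C, D = 22*4 = 88 chips; eligible A, B, C, D
Layer 23-44: 22 each from A, B, D = 22*3 = 66 chips; eligible A, B, D
Layer 45-168: 124 each from B, D = 124*2 = 248 chips; eligible B, D

Pot 1: 88 chips, eligible: A, B, C, D
Pot 2: 66 chips, eligible: A, B, D
Pot 3: 248 chips, eligible: B, D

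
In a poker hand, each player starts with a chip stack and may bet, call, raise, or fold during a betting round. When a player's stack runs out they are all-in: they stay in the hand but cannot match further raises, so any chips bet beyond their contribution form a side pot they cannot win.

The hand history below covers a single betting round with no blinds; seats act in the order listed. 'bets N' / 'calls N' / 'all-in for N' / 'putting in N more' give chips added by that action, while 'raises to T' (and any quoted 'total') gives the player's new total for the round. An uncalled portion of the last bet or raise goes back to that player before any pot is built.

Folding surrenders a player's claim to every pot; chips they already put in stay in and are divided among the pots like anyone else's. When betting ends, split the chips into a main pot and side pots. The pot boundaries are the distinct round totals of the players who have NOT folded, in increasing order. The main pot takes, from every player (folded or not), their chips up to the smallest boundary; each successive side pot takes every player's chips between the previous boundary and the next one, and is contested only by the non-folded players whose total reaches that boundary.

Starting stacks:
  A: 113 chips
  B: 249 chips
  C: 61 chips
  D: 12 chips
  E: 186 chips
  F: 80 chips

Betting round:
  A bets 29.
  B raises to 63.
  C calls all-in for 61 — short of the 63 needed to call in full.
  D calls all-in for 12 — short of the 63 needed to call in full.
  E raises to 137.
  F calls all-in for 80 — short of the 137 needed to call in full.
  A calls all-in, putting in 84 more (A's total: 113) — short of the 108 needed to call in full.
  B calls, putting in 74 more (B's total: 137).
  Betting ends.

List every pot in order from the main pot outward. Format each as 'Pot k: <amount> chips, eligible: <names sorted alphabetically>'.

Pot 1: 72 chips, eligible: A, B, C, D, E, F
Pot 2: 245 chips, eligible: A, B, C, E, F
Pot 3: 76 chips, eligible: A, B, E, F
Pot 4: 99 chips, eligible: A, B, E
Pot 5: 48 chips, eligible: B, E

Derivation:
Contributions: A=113, B=137, C=61, D=12, E=137, F=80
Pot levels (distinct totals of non-folded players): 12, 61, 80, 113, 137
Layer 1-12: 12 each from A, B, C, D, E, F = 12*6 = 72 chips; eligible A, B, C, D, E, F
Layer 13-61: 49 each from A, B, C, E, F = 49*5 = 245 chips; eligible A, B, C, E, F
Layer 62-80: 19 each from A, B, E, F = 19*4 = 76 chips; eligible A, B, E, F
Layer 81-113: 33 each from A, B, E = 33*3 = 99 chips; eligible A, B, E
Layer 114-137: 24 each from B, E = 24*2 = 48 chips; eligible B, E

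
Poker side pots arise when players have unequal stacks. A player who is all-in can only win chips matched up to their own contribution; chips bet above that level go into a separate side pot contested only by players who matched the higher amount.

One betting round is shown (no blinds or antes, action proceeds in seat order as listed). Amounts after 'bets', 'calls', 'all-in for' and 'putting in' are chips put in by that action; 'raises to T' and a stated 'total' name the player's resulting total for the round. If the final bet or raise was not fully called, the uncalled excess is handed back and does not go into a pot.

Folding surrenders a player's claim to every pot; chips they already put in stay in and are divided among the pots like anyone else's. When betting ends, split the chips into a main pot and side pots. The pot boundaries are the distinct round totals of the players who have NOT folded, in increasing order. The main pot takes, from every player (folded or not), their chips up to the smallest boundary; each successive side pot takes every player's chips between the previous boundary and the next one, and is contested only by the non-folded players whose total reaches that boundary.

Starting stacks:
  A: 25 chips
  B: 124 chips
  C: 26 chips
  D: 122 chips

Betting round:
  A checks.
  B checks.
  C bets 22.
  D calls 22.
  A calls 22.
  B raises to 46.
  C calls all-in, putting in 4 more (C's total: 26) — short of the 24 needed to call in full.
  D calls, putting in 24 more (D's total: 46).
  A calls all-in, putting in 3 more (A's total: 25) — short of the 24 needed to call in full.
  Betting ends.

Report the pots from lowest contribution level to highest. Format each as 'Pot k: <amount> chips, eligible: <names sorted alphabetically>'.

Contributions: A=25, B=46, C=26, D=46
Pot levels (distinct totals of non-folded players): 25, 26, 46
Layer 1-25: 25 each from A, B, C, D = 25*4 = 100 chips; eligible A, B, C, D
Layer 26-26: 1 each from B, C, D = 1*3 = 3 chips; eligible B, C, D
Layer 27-46: 20 each from B, D = 20*2 = 40 chips; eligible B, D

Pot 1: 100 chips, eligible: A, B, C, D
Pot 2: 3 chips, eligible: B, C, D
Pot 3: 40 chips, eligible: B, D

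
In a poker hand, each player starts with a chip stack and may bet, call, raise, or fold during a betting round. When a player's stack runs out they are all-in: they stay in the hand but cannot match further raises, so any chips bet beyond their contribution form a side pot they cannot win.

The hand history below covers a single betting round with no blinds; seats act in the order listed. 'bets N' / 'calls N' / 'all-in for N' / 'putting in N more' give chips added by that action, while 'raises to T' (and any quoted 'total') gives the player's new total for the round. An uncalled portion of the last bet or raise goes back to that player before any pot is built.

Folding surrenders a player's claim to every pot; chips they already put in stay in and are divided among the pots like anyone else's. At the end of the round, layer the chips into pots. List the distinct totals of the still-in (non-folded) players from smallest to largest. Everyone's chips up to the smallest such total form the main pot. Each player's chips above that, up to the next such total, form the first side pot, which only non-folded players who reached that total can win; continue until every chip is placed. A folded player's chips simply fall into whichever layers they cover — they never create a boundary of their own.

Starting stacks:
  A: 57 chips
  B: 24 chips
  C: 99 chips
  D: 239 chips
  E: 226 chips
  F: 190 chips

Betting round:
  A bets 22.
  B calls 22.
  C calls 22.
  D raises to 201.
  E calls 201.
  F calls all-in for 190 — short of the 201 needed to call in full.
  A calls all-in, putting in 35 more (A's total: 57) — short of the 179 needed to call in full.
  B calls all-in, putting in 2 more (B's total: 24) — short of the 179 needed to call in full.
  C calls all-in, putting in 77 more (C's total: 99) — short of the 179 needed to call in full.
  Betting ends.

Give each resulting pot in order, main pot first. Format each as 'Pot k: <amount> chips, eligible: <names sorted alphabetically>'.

Pot 1: 144 chips, eligible: A, B, C, D, E, F
Pot 2: 165 chips, eligible: A, C, D, E, F
Pot 3: 168 chips, eligible: C, D, E, F
Pot 4: 273 chips, eligible: D, E, F
Pot 5: 22 chips, eligible: D, E

Derivation:
Contributions: A=57, B=24, C=99, D=201, E=201, F=190
Pot levels (distinct totals of non-folded players): 24, 57, 99, 190, 201
Layer 1-24: 24 each from A, B, C, D, E, F = 24*6 = 144 chips; eligible A, B, C, D, E, F
Layer 25-57: 33 each from A, C, D, E, F = 33*5 = 165 chips; eligible A, C, D, E, F
Layer 58-99: 42 each from C, D, E, F = 42*4 = 168 chips; eligible C, D, E, F
Layer 100-190: 91 each from D, E, F = 91*3 = 273 chips; eligible D, E, F
Layer 191-201: 11 each from D, E = 11*2 = 22 chips; eligible D, E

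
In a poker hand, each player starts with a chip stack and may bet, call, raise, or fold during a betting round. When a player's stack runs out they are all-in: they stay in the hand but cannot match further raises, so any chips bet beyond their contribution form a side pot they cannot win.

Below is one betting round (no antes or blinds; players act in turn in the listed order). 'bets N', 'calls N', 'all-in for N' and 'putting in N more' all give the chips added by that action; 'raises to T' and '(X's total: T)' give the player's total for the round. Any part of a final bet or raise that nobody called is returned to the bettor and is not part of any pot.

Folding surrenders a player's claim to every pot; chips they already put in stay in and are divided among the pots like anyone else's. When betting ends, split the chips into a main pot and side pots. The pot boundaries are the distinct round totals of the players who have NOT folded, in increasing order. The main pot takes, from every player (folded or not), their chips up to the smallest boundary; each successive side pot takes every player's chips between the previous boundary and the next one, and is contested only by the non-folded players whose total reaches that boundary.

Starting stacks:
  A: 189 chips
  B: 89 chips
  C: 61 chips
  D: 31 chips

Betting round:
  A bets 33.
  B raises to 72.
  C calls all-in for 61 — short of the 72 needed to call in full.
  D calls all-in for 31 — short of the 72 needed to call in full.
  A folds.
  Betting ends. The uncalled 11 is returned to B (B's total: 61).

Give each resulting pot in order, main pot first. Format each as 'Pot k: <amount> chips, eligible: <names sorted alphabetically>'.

Contributions (after 11 returned to B): A=33, B=61, C=61, D=31
Folded: A
Pot levels (distinct totals of non-folded players): 31, 61
Layer 1-31: 31 each from A, B, C, D = 31*4 = 124 chips; eligible B, C, D
Layer 32-61: A 2 + B 30 + C 30 = 62 chips; eligible B, C

Pot 1: 124 chips, eligible: B, C, D
Pot 2: 62 chips, eligible: B, C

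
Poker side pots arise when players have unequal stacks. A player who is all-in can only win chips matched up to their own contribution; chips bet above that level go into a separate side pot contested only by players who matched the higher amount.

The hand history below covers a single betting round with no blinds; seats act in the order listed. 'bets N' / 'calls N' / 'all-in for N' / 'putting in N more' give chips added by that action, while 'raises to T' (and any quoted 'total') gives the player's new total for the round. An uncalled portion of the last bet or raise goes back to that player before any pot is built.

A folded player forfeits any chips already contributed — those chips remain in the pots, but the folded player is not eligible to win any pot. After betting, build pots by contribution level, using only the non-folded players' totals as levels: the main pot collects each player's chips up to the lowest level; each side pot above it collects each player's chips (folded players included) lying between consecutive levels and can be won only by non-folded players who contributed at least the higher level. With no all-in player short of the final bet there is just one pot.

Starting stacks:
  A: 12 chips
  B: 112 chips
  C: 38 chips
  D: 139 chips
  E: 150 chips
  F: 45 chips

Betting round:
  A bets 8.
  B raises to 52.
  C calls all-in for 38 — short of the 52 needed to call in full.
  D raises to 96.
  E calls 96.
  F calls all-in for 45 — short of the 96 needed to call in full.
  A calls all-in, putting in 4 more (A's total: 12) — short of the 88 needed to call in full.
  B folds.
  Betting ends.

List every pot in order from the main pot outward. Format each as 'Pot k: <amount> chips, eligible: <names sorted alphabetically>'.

Pot 1: 72 chips, eligible: A, C, D, E, F
Pot 2: 130 chips, eligible: C, D, E, F
Pot 3: 28 chips, eligible: D, E, F
Pot 4: 109 chips, eligible: D, E

Derivation:
Contributions: A=12, B=52, C=38, D=96, E=96, F=45
Folded: B
Pot levels (distinct totals of non-folded players): 12, 38, 45, 96
Layer 1-12: 12 each from A, B, C, D, E, F = 12*6 = 72 chips; eligible A, C, D, E, F
Layer 13-38: 26 each from B, C, D, E, F = 26*5 = 130 chips; eligible C, D, E, F
Layer 39-45: 7 each from B, D, E, F = 7*4 = 28 chips; eligible D, E, F
Layer 46-96: B 7 + D 51 + E 51 = 109 chips; eligible D, E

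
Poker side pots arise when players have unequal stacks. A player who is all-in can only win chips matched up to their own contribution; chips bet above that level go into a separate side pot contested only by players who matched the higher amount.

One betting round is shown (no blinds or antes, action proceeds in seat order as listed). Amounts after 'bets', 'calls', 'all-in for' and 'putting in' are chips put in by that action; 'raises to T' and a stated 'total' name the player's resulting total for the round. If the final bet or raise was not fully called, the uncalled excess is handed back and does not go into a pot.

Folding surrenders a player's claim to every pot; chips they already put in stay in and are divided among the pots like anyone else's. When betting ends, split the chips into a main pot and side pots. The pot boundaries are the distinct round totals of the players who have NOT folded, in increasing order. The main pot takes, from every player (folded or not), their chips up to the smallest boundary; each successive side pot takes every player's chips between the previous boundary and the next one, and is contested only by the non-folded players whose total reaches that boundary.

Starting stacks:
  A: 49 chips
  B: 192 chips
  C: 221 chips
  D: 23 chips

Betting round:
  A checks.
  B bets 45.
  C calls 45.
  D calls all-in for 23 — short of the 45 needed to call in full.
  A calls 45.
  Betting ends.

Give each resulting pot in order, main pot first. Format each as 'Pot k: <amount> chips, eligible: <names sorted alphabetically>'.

Pot 1: 92 chips, eligible: A, B, C, D
Pot 2: 66 chips, eligible: A, B, C

Derivation:
Contributions: A=45, B=45, C=45, D=23
Pot levels (distinct totals of non-folded players): 23, 45
Layer 1-23: 23 each from A, B, C, D = 23*4 = 92 chips; eligible A, B, C, D
Layer 24-45: 22 each from A, B, C = 22*3 = 66 chips; eligible A, B, C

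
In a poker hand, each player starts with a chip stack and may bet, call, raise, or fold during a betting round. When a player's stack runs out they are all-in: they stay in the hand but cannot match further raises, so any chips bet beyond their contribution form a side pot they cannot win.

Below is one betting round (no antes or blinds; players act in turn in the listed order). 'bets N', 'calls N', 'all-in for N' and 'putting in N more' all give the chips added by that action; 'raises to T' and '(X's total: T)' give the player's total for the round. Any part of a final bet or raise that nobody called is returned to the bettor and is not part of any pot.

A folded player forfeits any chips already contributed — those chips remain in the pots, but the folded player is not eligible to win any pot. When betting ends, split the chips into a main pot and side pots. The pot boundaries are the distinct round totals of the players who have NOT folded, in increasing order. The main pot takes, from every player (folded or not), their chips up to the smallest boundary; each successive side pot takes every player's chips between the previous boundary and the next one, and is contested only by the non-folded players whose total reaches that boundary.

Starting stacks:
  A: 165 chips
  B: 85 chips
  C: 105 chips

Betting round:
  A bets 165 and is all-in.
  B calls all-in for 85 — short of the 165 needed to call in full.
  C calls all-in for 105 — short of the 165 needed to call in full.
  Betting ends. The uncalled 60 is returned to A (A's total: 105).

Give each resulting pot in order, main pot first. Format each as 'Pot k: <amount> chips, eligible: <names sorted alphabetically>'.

Pot 1: 255 chips, eligible: A, B, C
Pot 2: 40 chips, eligible: A, C

Derivation:
Contributions (after 60 returned to A): A=105, B=85, C=105
Pot levels (distinct totals of non-folded players): 85, 105
Layer 1-85: 85 each from A, B, C = 85*3 = 255 chips; eligible A, B, C
Layer 86-105: 20 each from A, C = 20*2 = 40 chips; eligible A, C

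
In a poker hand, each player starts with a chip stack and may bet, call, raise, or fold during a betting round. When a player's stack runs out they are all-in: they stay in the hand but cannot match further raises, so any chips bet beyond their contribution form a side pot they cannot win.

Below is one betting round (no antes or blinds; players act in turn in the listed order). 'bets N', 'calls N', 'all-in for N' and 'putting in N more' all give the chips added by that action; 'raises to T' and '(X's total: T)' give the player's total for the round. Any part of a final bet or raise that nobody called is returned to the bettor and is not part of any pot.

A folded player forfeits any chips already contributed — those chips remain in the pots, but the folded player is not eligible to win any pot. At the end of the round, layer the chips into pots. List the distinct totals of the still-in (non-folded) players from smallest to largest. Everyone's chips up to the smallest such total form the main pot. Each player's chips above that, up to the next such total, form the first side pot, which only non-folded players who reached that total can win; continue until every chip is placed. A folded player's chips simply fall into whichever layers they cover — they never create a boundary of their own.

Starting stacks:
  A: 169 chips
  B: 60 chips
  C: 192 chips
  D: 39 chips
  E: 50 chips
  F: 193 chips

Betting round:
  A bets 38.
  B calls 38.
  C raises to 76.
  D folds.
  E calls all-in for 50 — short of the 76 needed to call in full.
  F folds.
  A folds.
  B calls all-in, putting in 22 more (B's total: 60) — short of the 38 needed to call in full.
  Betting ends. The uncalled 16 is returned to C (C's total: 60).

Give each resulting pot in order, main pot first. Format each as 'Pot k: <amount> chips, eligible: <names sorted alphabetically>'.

Pot 1: 188 chips, eligible: B, C, E
Pot 2: 20 chips, eligible: B, C

Derivation:
Contributions (after 16 returned to C): A=38, B=60, C=60, E=50
Folded: A, D, F
Pot levels (distinct totals of non-folded players): 50, 60
Layer 1-50: A 38 + B 50 + C 50 + E 50 = 188 chips; eligible B, C, E
Layer 51-60: 10 each from B, C = 10*2 = 20 chips; eligible B, C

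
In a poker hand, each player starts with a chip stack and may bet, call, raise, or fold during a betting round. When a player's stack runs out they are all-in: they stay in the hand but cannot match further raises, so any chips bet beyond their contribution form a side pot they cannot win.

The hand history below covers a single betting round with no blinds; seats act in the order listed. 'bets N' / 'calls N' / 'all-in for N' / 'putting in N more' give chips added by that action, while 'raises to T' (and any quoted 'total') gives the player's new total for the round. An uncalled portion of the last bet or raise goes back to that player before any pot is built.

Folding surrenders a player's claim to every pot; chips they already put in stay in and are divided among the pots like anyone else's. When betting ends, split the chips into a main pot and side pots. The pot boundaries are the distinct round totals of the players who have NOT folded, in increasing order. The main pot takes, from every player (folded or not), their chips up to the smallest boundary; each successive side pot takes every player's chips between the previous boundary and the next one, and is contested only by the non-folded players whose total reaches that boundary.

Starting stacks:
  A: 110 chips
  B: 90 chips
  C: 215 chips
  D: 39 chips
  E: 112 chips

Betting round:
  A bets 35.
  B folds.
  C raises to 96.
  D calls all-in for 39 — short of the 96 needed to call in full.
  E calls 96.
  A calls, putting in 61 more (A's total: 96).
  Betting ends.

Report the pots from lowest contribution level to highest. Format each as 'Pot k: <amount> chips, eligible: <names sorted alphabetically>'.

Pot 1: 156 chips, eligible: A, C, D, E
Pot 2: 171 chips, eligible: A, C, E

Derivation:
Contributions: A=96, C=96, D=39, E=96
Folded: B
Pot levels (distinct totals of non-folded players): 39, 96
Layer 1-39: 39 each from A, C, D, E = 39*4 = 156 chips; eligible A, C, D, E
Layer 40-96: 57 each from A, C, E = 57*3 = 171 chips; eligible A, C, E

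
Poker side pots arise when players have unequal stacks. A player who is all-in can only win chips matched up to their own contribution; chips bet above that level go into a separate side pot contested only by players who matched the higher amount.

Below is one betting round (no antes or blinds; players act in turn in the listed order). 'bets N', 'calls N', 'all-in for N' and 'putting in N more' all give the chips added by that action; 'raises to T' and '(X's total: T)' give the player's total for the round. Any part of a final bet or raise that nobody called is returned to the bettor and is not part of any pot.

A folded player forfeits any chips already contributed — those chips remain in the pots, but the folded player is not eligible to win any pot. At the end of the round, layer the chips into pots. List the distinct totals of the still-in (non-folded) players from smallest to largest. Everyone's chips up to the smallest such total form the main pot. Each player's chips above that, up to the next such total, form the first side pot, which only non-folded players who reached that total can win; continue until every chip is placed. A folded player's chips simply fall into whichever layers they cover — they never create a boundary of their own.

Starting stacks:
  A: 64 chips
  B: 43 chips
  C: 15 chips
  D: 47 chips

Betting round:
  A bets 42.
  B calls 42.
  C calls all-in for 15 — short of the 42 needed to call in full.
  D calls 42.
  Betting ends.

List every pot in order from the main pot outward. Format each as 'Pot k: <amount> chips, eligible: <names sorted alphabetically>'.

Pot 1: 60 chips, eligible: A, B, C, D
Pot 2: 81 chips, eligible: A, B, D

Derivation:
Contributions: A=42, B=42, C=15, D=42
Pot levels (distinct totals of non-folded players): 15, 42
Layer 1-15: 15 each from A, B, C, D = 15*4 = 60 chips; eligible A, B, C, D
Layer 16-42: 27 each from A, B, D = 27*3 = 81 chips; eligible A, B, D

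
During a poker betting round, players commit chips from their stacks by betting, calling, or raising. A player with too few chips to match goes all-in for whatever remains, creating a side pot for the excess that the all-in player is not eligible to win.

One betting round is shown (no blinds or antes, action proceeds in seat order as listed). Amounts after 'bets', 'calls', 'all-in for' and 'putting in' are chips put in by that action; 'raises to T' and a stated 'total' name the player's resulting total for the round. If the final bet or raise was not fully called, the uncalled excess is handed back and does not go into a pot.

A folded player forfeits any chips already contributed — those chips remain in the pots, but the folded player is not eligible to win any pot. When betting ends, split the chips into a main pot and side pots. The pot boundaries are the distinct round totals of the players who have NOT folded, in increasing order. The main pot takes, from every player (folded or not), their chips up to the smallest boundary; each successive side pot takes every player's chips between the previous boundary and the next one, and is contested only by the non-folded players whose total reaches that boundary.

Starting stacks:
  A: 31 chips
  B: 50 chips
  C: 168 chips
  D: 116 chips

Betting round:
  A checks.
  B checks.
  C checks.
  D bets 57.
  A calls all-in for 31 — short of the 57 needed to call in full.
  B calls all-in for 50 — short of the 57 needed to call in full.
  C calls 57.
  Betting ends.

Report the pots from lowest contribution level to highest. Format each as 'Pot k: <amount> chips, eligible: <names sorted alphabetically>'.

Contributions: A=31, B=50, C=57, D=57
Pot levels (distinct totals of non-folded players): 31, 50, 57
Layer 1-31: 31 each from A, B, C, D = 31*4 = 124 chips; eligible A, B, C, D
Layer 32-50: 19 each from B, C, D = 19*3 = 57 chips; eligible B, C, D
Layer 51-57: 7 each from C, D = 7*2 = 14 chips; eligible C, D

Pot 1: 124 chips, eligible: A, B, C, D
Pot 2: 57 chips, eligible: B, C, D
Pot 3: 14 chips, eligible: C, D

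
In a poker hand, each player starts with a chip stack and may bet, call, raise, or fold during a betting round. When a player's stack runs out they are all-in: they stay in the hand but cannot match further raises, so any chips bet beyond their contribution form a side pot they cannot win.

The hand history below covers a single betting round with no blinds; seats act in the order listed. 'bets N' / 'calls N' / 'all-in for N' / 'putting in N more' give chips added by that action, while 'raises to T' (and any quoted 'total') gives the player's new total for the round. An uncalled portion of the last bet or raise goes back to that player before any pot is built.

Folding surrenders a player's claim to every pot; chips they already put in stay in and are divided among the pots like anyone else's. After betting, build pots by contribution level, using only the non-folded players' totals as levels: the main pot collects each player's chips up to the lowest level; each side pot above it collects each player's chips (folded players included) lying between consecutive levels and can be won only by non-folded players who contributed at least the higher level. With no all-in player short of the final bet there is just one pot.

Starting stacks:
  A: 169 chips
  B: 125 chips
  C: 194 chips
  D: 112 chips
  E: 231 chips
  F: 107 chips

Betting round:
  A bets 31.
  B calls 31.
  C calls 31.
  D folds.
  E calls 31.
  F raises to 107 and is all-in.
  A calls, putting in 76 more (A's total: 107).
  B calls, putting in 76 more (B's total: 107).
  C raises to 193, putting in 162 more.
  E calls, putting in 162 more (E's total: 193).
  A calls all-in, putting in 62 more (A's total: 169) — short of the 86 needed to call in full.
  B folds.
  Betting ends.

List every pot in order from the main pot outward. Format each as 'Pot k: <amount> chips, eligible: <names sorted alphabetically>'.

Contributions: A=169, B=107, C=193, E=193, F=107
Folded: B, D
Pot levels (distinct totals of non-folded players): 107, 169, 193
Layer 1-107: 107 each from A, B, C, E, F = 107*5 = 535 chips; eligible A, C, E, F
Layer 108-169: 62 each from A, C, E = 62*3 = 186 chips; eligible A, C, E
Layer 170-193: 24 each from C, E = 24*2 = 48 chips; eligible C, E

Pot 1: 535 chips, eligible: A, C, E, F
Pot 2: 186 chips, eligible: A, C, E
Pot 3: 48 chips, eligible: C, E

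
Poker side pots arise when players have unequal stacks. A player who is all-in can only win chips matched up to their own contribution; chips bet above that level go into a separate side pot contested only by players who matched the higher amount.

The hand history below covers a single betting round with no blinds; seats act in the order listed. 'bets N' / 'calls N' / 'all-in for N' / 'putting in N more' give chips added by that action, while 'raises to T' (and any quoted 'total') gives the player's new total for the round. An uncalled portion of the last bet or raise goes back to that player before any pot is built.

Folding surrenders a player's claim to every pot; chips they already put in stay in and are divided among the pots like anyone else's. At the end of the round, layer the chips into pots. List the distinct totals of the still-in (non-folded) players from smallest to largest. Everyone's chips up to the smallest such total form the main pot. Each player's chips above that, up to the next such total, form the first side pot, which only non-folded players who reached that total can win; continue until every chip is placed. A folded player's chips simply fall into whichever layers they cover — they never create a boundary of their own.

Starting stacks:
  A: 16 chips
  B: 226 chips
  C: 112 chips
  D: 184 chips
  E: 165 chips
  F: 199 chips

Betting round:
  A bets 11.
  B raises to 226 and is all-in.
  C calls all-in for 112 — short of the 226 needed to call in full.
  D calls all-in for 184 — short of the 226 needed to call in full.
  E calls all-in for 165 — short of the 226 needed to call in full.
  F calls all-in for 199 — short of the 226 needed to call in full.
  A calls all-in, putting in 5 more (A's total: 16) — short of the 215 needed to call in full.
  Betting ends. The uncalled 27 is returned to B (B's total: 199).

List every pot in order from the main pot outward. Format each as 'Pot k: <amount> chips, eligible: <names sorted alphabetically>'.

Contributions (after 27 returned to B): A=16, B=199, C=112, D=184, E=165, F=199
Pot levels (distinct totals of non-folded players): 16, 112, 165, 184, 199
Layer 1-16: 16 each from A, B, C, D, E, F = 16*6 = 96 chips; eligible A, B, C, D, E, F
Layer 17-112: 96 each from B, C, D, E, F = 96*5 = 480 chips; eligible B, C, D, E, F
Layer 113-165: 53 each from B, D, E, F = 53*4 = 212 chips; eligible B, D, E, F
Layer 166-184: 19 each from B, D, F = 19*3 = 57 chips; eligible B, D, F
Layer 185-199: 15 each from B, F = 15*2 = 30 chips; eligible B, F

Pot 1: 96 chips, eligible: A, B, C, D, E, F
Pot 2: 480 chips, eligible: B, C, D, E, F
Pot 3: 212 chips, eligible: B, D, E, F
Pot 4: 57 chips, eligible: B, D, F
Pot 5: 30 chips, eligible: B, F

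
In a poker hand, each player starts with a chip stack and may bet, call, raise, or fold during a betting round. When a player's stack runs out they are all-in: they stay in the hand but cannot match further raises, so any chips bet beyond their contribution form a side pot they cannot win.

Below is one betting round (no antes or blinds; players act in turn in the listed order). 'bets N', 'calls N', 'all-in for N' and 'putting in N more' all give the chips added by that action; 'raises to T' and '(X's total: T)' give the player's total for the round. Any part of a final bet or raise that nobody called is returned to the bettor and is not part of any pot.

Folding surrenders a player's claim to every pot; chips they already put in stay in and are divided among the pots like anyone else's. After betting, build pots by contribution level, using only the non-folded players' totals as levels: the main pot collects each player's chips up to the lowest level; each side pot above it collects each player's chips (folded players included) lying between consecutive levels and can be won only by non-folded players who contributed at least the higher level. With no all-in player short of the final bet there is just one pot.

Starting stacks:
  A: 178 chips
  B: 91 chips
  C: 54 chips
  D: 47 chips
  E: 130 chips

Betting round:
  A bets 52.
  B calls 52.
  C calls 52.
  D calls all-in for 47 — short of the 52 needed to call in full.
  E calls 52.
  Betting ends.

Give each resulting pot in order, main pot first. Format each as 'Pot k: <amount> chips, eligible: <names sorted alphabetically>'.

Contributions: A=52, B=52, C=52, D=47, E=52
Pot levels (distinct totals of non-folded players): 47, 52
Layer 1-47: 47 each from A, B, C, D, E = 47*5 = 235 chips; eligible A, B, C, D, E
Layer 48-52: 5 each from A, B, C, E = 5*4 = 20 chips; eligible A, B, C, E

Pot 1: 235 chips, eligible: A, B, C, D, E
Pot 2: 20 chips, eligible: A, B, C, E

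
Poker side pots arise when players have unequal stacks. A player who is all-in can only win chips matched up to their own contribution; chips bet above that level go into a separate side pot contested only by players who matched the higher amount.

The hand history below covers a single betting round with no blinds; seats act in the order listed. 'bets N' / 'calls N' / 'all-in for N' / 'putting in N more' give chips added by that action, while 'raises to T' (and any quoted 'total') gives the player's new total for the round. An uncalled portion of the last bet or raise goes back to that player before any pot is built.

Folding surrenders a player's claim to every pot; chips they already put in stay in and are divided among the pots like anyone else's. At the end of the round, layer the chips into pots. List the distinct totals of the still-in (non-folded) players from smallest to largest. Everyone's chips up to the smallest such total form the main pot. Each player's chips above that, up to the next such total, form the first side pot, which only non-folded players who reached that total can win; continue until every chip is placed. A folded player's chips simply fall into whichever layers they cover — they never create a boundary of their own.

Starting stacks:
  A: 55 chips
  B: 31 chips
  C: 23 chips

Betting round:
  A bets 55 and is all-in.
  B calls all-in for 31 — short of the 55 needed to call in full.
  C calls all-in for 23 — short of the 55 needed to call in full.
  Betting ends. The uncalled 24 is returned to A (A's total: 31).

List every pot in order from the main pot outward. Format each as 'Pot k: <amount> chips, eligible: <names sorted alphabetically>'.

Contributions (after 24 returned to A): A=31, B=31, C=23
Pot levels (distinct totals of non-folded players): 23, 31
Layer 1-23: 23 each from A, B, C = 23*3 = 69 chips; eligible A, B, C
Layer 24-31: 8 each from A, B = 8*2 = 16 chips; eligible A, B

Pot 1: 69 chips, eligible: A, B, C
Pot 2: 16 chips, eligible: A, B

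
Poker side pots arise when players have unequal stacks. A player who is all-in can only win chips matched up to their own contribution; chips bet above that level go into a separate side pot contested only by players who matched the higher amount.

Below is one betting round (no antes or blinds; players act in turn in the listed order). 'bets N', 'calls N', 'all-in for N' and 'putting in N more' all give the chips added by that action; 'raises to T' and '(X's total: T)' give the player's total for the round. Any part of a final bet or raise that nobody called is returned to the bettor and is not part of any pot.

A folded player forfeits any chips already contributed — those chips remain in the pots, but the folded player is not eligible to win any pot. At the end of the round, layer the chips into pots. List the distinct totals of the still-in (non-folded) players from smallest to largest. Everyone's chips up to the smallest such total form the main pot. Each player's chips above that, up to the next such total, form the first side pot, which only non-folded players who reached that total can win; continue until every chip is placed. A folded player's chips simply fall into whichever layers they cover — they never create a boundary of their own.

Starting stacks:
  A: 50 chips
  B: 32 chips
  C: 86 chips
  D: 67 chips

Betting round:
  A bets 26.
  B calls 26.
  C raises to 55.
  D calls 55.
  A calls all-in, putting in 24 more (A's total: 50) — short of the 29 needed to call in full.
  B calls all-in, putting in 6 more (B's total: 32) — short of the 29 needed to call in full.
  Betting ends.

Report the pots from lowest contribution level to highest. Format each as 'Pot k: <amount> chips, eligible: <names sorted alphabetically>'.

Pot 1: 128 chips, eligible: A, B, C, D
Pot 2: 54 chips, eligible: A, C, D
Pot 3: 10 chips, eligible: C, D

Derivation:
Contributions: A=50, B=32, C=55, D=55
Pot levels (distinct totals of non-folded players): 32, 50, 55
Layer 1-32: 32 each from A, B, C, D = 32*4 = 128 chips; eligible A, B, C, D
Layer 33-50: 18 each from A, C, D = 18*3 = 54 chips; eligible A, C, D
Layer 51-55: 5 each from C, D = 5*2 = 10 chips; eligible C, D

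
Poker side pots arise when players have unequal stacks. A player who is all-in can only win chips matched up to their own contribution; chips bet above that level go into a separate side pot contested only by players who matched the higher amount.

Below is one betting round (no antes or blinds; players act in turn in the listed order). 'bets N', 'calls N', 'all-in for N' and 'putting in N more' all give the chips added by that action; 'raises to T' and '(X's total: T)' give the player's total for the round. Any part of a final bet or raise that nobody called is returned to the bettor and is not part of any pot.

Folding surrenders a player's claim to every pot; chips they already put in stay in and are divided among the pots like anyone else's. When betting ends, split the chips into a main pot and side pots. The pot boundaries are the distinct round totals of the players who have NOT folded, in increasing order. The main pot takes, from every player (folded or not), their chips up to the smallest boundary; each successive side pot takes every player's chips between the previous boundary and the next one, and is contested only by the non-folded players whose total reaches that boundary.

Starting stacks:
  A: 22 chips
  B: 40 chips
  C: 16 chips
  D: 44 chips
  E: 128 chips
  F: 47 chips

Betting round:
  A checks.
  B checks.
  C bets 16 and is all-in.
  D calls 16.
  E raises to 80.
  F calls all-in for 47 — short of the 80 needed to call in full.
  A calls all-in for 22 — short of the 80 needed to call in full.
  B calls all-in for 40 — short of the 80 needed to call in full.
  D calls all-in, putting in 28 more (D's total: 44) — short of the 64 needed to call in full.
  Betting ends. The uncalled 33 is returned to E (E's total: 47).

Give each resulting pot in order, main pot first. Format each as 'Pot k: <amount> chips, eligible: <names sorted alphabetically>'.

Pot 1: 96 chips, eligible: A, B, C, D, E, F
Pot 2: 30 chips, eligible: A, B, D, E, F
Pot 3: 72 chips, eligible: B, D, E, F
Pot 4: 12 chips, eligible: D, E, F
Pot 5: 6 chips, eligible: E, F

Derivation:
Contributions (after 33 returned to E): A=22, B=40, C=16, D=44, E=47, F=47
Pot levels (distinct totals of non-folded players): 16, 22, 40, 44, 47
Layer 1-16: 16 each from A, B, C, D, E, F = 16*6 = 96 chips; eligible A, B, C, D, E, F
Layer 17-22: 6 each from A, B, D, E, F = 6*5 = 30 chips; eligible A, B, D, E, F
Layer 23-40: 18 each from B, D, E, F = 18*4 = 72 chips; eligible B, D, E, F
Layer 41-44: 4 each from D, E, F = 4*3 = 12 chips; eligible D, E, F
Layer 45-47: 3 each from E, F = 3*2 = 6 chips; eligible E, F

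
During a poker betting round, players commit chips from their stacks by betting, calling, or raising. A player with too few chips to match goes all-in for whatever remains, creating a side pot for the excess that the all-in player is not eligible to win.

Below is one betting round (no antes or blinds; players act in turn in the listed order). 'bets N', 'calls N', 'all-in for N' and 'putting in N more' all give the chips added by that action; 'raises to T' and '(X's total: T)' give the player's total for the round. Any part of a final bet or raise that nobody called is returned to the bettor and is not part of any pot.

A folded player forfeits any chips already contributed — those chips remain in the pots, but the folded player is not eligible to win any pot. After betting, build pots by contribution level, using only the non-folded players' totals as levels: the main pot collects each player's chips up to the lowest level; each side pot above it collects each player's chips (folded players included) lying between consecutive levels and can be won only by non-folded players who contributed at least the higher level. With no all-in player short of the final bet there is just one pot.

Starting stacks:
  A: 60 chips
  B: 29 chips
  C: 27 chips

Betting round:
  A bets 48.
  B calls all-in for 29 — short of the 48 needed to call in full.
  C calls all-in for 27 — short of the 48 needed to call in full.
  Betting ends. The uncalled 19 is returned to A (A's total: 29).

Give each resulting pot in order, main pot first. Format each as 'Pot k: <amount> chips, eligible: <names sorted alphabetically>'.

Pot 1: 81 chips, eligible: A, B, C
Pot 2: 4 chips, eligible: A, B

Derivation:
Contributions (after 19 returned to A): A=29, B=29, C=27
Pot levels (distinct totals of non-folded players): 27, 29
Layer 1-27: 27 each from A, B, C = 27*3 = 81 chips; eligible A, B, C
Layer 28-29: 2 each from A, B = 2*2 = 4 chips; eligible A, B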